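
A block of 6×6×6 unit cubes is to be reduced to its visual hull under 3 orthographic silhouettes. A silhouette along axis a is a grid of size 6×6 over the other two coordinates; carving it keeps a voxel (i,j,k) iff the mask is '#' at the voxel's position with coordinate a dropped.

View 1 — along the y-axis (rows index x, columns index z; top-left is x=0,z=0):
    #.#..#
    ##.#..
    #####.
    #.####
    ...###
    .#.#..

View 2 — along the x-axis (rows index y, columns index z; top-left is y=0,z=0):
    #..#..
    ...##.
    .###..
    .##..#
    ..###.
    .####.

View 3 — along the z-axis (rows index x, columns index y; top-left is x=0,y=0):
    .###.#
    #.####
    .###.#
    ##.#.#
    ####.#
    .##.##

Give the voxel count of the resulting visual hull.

|visual hull| = 45

start: 6×6×6 = 216 voxels
after view 1 [y-axis, 21 of 36 cells solid] → remaining = 126
after view 2 [x-axis, 17 of 36 cells solid] → remaining = 62
after view 3 [z-axis, 26 of 36 cells solid] → remaining = 45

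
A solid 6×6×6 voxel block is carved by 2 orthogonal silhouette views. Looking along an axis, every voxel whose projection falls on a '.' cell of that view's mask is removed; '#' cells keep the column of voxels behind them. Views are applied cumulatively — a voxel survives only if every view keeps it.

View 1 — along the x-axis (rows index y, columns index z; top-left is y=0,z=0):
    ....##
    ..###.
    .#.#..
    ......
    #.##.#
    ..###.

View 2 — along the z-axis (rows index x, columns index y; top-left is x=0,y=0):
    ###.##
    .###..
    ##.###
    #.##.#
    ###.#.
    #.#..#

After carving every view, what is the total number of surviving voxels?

initial block: 6^3 = 216
[1] x-view keeps 14 columns → grid now 84
[2] z-view keeps 24 columns → grid now 56

|visual hull| = 56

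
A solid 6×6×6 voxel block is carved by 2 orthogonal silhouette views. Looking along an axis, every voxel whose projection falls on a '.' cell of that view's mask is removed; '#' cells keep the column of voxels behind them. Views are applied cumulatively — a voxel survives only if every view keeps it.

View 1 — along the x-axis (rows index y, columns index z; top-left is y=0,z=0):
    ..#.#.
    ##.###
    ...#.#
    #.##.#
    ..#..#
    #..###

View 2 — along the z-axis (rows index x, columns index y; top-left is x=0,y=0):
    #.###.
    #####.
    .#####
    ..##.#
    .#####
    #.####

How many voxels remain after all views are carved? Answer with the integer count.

start: 6×6×6 = 216 voxels
  1. axis=0 (YZ plane), |mask|=19  ⇒  voxels=114
  2. axis=2 (XY plane), |mask|=27  ⇒  voxels=83

83 voxels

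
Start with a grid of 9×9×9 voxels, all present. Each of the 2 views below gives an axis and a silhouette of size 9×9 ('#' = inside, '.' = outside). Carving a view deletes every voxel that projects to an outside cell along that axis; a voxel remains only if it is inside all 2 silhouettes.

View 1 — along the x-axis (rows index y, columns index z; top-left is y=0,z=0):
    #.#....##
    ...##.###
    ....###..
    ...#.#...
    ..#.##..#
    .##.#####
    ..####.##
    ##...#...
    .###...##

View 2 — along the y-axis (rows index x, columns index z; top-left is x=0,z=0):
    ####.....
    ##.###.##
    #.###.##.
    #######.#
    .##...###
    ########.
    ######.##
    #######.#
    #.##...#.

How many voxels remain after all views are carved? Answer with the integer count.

|visual hull| = 244

start: 9×9×9 = 729 voxels
step 1: project along x, AND mask (39/81) → |grid| = 351
step 2: project along y, AND mask (58/81) → |grid| = 244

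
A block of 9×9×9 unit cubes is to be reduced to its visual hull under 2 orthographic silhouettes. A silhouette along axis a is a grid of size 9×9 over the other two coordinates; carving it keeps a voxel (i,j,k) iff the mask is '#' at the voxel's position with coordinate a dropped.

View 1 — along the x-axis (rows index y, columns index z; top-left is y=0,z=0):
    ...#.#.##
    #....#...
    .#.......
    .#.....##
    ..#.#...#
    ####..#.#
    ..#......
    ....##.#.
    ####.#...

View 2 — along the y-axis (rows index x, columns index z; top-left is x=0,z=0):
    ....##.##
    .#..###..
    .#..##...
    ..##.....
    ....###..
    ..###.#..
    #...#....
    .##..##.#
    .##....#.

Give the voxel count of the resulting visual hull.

initial block: 9^3 = 729
step 1: project along x, AND mask (28/81) → |grid| = 252
step 2: project along y, AND mask (30/81) → |grid| = 91

|visual hull| = 91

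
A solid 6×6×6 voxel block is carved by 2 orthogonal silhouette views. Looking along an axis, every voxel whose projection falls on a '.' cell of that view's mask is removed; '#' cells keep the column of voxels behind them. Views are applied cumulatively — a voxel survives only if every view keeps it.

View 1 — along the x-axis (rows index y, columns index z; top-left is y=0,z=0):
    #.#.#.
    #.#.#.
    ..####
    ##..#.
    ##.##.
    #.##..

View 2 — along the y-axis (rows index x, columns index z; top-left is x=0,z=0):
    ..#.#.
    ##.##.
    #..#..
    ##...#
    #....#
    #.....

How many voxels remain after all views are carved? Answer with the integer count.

initial block: 6^3 = 216
step 1: project along x, AND mask (20/36) → |grid| = 120
step 2: project along y, AND mask (14/36) → |grid| = 51

|visual hull| = 51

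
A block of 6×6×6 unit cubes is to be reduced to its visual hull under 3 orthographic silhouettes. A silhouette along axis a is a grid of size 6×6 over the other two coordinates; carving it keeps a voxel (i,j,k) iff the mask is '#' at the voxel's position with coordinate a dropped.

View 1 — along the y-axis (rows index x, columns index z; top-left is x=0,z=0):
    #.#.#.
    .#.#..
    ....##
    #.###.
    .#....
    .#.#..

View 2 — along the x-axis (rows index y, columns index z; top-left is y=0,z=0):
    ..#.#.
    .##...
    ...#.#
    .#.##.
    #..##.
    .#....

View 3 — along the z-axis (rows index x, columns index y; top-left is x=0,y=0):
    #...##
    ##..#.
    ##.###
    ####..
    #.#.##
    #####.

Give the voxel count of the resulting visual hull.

21 voxels

full grid |V| = 216
V1 y: intersect with XZ mask (14 set) -- 84 left
V2 x: intersect with YZ mask (13 set) -- 34 left
V3 z: intersect with XY mask (24 set) -- 21 left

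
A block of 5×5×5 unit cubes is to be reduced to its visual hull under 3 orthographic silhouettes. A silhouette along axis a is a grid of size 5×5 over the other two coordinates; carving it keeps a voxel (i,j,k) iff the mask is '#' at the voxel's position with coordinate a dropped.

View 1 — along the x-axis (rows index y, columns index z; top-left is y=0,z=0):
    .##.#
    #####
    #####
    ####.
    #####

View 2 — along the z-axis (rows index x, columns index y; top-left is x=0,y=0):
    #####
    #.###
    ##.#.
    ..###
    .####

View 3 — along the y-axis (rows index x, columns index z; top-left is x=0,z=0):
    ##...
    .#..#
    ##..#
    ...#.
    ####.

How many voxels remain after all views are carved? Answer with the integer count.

remaining voxels: 42

full grid |V| = 125
step 1: project along x, AND mask (22/25) → |grid| = 110
step 2: project along z, AND mask (19/25) → |grid| = 84
step 3: project along y, AND mask (12/25) → |grid| = 42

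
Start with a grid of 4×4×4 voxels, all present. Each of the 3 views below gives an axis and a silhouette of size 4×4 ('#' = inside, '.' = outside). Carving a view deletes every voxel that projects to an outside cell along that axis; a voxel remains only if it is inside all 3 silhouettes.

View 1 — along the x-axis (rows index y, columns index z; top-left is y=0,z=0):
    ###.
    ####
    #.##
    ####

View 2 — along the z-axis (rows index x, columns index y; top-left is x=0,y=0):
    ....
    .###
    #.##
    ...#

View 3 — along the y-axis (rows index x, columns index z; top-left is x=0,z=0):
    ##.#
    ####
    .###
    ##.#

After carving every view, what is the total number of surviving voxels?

full grid |V| = 64
after view 1 [x-axis, 14 of 16 cells solid] → remaining = 56
after view 2 [z-axis, 7 of 16 cells solid] → remaining = 25
after view 3 [y-axis, 13 of 16 cells solid] → remaining = 21

|visual hull| = 21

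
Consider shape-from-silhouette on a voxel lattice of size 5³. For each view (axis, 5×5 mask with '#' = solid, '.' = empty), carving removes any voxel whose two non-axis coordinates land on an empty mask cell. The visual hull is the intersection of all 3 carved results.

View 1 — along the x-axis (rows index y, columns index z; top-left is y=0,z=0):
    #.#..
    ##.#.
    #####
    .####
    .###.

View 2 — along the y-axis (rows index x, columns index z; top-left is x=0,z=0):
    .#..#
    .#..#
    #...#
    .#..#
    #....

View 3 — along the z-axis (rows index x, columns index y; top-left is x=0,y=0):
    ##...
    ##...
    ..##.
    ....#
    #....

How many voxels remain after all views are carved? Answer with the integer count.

before carving: 125 voxels (5×5×5)
  1. axis=0 (YZ plane), |mask|=17  ⇒  voxels=85
  2. axis=1 (XZ plane), |mask|=9  ⇒  voxels=26
  3. axis=2 (XY plane), |mask|=8  ⇒  voxels=7

7 voxels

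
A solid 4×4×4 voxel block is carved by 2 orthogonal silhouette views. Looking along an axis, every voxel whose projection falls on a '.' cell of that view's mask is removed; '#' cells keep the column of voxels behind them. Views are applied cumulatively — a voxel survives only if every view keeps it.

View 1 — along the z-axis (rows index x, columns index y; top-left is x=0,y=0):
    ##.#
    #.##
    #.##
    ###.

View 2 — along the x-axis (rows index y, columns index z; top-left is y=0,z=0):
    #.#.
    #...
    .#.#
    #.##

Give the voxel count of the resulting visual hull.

voxel count = 25

start: 4×4×4 = 64 voxels
V1 z: intersect with XY mask (12 set) -- 48 left
V2 x: intersect with YZ mask (8 set) -- 25 left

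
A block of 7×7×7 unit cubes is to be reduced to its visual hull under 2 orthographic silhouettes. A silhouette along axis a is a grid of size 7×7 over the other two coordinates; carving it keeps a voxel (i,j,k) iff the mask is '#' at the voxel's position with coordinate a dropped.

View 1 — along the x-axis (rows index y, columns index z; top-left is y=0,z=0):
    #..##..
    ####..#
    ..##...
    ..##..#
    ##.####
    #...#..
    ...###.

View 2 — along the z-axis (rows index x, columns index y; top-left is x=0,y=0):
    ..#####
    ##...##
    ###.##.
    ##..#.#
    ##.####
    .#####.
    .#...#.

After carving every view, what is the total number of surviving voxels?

full grid |V| = 343
step 1: project along x, AND mask (24/49) → |grid| = 168
step 2: project along z, AND mask (31/49) → |grid| = 111

remaining voxels: 111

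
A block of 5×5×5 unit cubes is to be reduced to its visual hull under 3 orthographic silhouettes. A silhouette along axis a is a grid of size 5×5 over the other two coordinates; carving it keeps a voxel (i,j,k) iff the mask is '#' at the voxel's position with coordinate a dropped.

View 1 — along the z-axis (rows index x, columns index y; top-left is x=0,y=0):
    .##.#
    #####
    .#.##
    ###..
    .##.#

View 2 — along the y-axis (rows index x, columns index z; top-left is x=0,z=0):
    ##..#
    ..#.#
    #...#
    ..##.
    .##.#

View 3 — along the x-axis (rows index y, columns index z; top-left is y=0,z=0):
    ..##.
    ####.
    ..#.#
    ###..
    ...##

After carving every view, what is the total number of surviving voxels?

remaining voxels: 23

start: 5×5×5 = 125 voxels
after view 1 [z-axis, 17 of 25 cells solid] → remaining = 85
after view 2 [y-axis, 12 of 25 cells solid] → remaining = 40
after view 3 [x-axis, 13 of 25 cells solid] → remaining = 23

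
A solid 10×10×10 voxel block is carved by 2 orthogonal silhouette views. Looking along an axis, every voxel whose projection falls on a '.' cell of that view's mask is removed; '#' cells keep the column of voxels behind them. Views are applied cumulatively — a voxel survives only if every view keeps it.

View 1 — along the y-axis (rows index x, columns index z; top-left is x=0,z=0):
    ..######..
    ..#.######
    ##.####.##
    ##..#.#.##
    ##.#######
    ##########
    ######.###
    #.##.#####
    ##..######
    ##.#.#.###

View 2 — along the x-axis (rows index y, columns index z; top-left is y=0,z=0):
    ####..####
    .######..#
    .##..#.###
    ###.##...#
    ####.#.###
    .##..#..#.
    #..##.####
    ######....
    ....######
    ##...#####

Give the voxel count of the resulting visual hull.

before carving: 1000 voxels (10×10×10)
V1 y: intersect with XZ mask (78 set) -- 780 left
V2 x: intersect with YZ mask (65 set) -- 509 left

|visual hull| = 509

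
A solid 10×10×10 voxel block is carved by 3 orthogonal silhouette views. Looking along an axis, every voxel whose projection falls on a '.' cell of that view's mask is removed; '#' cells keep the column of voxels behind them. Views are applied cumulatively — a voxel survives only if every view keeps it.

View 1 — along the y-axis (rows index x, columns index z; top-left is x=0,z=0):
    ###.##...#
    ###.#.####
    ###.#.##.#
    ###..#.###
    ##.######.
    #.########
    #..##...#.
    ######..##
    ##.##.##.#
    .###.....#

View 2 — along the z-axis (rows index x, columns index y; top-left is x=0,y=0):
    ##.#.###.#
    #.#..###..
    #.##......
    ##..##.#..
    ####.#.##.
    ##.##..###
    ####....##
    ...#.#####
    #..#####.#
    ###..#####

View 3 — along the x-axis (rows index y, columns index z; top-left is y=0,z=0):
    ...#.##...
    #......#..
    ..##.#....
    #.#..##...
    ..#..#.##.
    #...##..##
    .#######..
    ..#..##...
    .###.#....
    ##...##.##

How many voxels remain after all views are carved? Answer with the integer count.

full grid |V| = 1000
  1. axis=1 (XZ plane), |mask|=68  ⇒  voxels=680
  2. axis=2 (XY plane), |mask|=61  ⇒  voxels=410
  3. axis=0 (YZ plane), |mask|=41  ⇒  voxels=155

155 voxels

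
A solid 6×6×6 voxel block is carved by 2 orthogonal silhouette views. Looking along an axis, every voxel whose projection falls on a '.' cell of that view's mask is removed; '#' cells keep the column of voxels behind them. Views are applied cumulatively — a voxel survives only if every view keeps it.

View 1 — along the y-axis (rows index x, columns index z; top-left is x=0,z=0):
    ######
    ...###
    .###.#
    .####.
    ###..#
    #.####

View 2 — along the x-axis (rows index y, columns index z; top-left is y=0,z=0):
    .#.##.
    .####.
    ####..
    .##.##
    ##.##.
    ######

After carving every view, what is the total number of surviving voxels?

initial block: 6^3 = 216
  1. axis=1 (XZ plane), |mask|=26  ⇒  voxels=156
  2. axis=0 (YZ plane), |mask|=25  ⇒  voxels=108

voxel count = 108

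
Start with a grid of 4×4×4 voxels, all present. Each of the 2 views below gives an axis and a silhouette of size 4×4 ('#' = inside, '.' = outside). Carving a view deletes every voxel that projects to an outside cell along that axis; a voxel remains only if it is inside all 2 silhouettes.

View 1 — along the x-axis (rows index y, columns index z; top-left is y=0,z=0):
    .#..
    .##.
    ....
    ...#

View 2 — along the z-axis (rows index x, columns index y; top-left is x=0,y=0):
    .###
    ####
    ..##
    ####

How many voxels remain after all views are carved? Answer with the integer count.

start: 4×4×4 = 64 voxels
carve view 1 (along x, YZ-mask fill 4/16): 16 voxels remain
carve view 2 (along z, XY-mask fill 13/16): 12 voxels remain

|visual hull| = 12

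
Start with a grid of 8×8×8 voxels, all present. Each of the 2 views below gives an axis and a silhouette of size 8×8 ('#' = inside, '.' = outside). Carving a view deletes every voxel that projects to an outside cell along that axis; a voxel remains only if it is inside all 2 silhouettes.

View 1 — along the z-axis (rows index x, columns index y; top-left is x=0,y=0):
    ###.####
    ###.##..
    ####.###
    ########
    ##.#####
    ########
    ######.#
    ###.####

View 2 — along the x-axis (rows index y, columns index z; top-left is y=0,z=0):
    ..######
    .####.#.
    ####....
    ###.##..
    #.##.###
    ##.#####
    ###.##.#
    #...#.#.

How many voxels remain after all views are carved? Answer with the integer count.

before carving: 512 voxels (8×8×8)
carve view 1 (along z, XY-mask fill 56/64): 448 voxels remain
carve view 2 (along x, YZ-mask fill 42/64): 296 voxels remain

|visual hull| = 296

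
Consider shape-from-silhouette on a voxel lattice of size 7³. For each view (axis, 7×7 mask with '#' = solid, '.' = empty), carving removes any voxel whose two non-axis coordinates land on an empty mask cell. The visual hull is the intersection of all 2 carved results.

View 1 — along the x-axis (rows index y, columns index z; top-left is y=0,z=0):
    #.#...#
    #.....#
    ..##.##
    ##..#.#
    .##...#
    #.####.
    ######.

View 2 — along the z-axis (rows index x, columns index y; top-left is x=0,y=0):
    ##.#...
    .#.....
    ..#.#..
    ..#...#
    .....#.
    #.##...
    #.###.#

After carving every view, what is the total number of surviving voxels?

before carving: 343 voxels (7×7×7)
carve view 1 (along x, YZ-mask fill 27/49): 189 voxels remain
carve view 2 (along z, XY-mask fill 17/49): 64 voxels remain

remaining voxels: 64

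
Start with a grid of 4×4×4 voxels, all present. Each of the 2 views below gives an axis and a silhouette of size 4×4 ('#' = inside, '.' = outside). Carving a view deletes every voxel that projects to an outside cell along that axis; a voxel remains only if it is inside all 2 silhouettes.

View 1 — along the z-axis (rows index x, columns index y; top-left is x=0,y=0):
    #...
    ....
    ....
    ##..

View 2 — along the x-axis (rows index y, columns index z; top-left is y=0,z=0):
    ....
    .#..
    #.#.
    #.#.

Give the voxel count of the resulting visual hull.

initial block: 4^3 = 64
V1 z: intersect with XY mask (3 set) -- 12 left
V2 x: intersect with YZ mask (5 set) -- 1 left

|visual hull| = 1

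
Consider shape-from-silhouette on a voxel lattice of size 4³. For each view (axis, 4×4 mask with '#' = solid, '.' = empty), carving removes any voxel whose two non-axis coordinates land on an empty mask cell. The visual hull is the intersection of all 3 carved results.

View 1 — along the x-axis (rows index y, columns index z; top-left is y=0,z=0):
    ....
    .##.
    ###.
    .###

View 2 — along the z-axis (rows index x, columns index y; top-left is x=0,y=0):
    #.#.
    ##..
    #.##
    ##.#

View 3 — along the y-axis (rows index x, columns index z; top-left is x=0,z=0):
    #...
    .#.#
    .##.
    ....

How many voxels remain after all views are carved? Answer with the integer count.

start: 4×4×4 = 64 voxels
V1 x: intersect with YZ mask (8 set) -- 32 left
V2 z: intersect with XY mask (10 set) -- 16 left
V3 y: intersect with XZ mask (5 set) -- 6 left

voxel count = 6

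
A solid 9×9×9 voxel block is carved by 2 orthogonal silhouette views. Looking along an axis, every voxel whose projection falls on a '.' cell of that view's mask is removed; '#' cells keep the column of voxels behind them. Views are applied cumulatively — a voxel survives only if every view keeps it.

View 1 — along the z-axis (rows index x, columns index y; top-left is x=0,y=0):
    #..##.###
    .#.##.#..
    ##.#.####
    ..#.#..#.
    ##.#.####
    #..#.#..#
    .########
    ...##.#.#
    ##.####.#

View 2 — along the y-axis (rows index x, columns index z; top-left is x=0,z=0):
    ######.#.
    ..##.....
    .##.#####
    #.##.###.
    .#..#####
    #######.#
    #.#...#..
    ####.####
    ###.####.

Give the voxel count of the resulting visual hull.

start: 9×9×9 = 729 voxels
  1. axis=2 (XY plane), |mask|=50  ⇒  voxels=450
  2. axis=1 (XZ plane), |mask|=54  ⇒  voxels=296

remaining voxels: 296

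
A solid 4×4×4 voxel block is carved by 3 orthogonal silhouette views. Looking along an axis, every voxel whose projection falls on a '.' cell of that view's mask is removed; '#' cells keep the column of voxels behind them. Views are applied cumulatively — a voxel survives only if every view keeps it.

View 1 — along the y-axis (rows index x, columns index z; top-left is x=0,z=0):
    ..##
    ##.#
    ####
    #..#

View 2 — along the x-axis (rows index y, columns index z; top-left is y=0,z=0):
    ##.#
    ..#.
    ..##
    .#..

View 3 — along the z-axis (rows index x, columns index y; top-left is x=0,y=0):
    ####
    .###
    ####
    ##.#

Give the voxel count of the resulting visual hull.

before carving: 64 voxels (4×4×4)
  1. axis=1 (XZ plane), |mask|=11  ⇒  voxels=44
  2. axis=0 (YZ plane), |mask|=7  ⇒  voxels=19
  3. axis=2 (XY plane), |mask|=14  ⇒  voxels=15

|visual hull| = 15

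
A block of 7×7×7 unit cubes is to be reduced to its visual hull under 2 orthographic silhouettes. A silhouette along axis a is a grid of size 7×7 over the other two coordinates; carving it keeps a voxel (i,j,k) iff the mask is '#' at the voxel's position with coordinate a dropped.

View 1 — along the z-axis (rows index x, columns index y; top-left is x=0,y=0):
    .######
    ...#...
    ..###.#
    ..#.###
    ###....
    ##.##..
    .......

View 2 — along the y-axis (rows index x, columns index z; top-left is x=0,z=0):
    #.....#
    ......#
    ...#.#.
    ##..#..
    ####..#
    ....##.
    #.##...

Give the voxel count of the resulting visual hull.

remaining voxels: 56

full grid |V| = 343
step 1: project along z, AND mask (22/49) → |grid| = 154
step 2: project along y, AND mask (18/49) → |grid| = 56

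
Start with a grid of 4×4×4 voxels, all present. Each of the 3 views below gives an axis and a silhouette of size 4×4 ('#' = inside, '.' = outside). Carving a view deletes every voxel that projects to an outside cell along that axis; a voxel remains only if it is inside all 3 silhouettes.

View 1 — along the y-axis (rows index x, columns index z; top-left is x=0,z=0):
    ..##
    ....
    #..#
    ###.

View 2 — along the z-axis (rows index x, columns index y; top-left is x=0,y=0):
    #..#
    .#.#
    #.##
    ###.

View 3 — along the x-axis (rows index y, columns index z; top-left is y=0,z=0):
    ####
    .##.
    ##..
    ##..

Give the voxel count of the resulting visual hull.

|visual hull| = 13

before carving: 64 voxels (4×4×4)
step 1: project along y, AND mask (7/16) → |grid| = 28
step 2: project along z, AND mask (10/16) → |grid| = 19
step 3: project along x, AND mask (10/16) → |grid| = 13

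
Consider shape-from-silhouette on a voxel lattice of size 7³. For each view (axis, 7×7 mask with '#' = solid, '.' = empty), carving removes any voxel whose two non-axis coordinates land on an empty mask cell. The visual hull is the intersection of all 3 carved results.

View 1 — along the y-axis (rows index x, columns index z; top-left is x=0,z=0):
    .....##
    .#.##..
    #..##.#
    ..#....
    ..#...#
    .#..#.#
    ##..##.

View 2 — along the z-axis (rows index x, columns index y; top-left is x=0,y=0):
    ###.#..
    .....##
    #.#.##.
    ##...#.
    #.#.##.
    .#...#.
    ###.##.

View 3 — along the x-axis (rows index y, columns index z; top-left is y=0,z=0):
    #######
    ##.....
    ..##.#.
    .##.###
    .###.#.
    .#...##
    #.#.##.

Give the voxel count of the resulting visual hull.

remaining voxels: 33

full grid |V| = 343
carve view 1 (along y, XZ-mask fill 19/49): 133 voxels remain
carve view 2 (along z, XY-mask fill 24/49): 67 voxels remain
carve view 3 (along x, YZ-mask fill 28/49): 33 voxels remain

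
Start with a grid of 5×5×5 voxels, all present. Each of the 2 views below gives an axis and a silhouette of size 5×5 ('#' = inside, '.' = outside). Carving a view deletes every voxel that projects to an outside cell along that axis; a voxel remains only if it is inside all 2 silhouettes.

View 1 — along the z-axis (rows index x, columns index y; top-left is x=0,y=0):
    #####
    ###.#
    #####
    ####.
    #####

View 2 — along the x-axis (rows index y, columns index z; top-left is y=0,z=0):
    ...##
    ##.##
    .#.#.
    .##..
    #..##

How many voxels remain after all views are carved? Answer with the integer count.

60 voxels

initial block: 5^3 = 125
after view 1 [z-axis, 23 of 25 cells solid] → remaining = 115
after view 2 [x-axis, 13 of 25 cells solid] → remaining = 60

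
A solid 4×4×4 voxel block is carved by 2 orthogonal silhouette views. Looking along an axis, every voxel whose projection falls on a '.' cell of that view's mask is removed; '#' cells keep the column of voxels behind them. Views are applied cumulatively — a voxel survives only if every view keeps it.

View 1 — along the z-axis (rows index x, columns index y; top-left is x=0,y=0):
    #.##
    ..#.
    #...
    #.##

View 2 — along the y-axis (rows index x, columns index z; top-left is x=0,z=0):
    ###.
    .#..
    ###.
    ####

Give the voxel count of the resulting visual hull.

initial block: 4^3 = 64
carve view 1 (along z, XY-mask fill 8/16): 32 voxels remain
carve view 2 (along y, XZ-mask fill 11/16): 25 voxels remain

remaining voxels: 25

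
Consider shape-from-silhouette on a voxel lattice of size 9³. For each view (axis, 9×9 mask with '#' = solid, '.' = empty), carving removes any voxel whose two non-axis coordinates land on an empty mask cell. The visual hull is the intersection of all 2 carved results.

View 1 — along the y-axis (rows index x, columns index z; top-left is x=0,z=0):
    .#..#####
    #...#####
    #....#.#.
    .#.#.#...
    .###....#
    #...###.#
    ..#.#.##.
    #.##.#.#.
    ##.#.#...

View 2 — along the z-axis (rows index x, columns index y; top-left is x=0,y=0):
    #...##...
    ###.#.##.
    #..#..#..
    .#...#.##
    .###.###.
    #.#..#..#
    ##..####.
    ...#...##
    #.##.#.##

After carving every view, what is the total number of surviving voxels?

182 voxels

before carving: 729 voxels (9×9×9)
[1] y-view keeps 40 columns → grid now 360
[2] z-view keeps 41 columns → grid now 182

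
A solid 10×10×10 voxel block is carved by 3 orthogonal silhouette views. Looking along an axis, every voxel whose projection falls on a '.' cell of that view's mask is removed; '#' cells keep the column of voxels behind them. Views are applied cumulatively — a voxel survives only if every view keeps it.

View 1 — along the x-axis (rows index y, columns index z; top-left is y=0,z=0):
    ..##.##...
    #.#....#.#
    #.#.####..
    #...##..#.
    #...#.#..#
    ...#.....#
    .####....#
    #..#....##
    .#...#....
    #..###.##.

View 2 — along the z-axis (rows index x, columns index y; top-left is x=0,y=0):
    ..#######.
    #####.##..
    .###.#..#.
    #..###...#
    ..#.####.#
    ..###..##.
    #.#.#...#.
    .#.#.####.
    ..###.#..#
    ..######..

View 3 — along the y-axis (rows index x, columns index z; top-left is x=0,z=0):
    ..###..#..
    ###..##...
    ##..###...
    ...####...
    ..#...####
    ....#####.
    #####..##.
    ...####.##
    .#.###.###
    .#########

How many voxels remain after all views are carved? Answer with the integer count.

initial block: 10^3 = 1000
after view 1 [x-axis, 41 of 100 cells solid] → remaining = 410
after view 2 [z-axis, 56 of 100 cells solid] → remaining = 230
after view 3 [y-axis, 57 of 100 cells solid] → remaining = 130

voxel count = 130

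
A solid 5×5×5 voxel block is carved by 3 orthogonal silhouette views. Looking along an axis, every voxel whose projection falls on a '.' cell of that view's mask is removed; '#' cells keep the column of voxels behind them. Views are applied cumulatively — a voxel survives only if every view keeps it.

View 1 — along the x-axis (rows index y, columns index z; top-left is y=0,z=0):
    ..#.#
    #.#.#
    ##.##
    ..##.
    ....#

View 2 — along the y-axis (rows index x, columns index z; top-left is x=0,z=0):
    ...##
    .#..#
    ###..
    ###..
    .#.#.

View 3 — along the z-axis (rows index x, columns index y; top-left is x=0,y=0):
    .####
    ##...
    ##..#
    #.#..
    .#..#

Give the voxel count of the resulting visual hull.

before carving: 125 voxels (5×5×5)
  1. axis=0 (YZ plane), |mask|=12  ⇒  voxels=60
  2. axis=1 (XZ plane), |mask|=12  ⇒  voxels=26
  3. axis=2 (XY plane), |mask|=13  ⇒  voxels=13

|visual hull| = 13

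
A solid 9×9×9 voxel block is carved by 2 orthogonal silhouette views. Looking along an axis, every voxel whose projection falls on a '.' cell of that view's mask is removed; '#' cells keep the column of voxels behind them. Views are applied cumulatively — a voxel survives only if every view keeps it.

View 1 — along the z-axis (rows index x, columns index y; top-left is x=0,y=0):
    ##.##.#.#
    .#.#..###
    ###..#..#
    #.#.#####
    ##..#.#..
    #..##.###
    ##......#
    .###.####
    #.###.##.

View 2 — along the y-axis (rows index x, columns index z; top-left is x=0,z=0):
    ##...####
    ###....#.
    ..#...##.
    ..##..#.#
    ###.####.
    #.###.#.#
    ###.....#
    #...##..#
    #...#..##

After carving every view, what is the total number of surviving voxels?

initial block: 9^3 = 729
  1. axis=2 (XY plane), |mask|=49  ⇒  voxels=441
  2. axis=1 (XZ plane), |mask|=42  ⇒  voxels=227

remaining voxels: 227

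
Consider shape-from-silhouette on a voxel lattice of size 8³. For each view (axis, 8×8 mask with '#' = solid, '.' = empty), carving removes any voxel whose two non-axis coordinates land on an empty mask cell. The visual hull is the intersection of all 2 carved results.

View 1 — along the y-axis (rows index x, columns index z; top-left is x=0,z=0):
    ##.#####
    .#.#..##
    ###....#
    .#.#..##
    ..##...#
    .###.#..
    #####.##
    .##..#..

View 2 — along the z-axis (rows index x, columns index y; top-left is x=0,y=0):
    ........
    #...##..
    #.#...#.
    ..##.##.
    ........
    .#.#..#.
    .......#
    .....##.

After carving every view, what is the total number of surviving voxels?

|visual hull| = 65

initial block: 8^3 = 512
carve view 1 (along y, XZ-mask fill 36/64): 288 voxels remain
carve view 2 (along z, XY-mask fill 16/64): 65 voxels remain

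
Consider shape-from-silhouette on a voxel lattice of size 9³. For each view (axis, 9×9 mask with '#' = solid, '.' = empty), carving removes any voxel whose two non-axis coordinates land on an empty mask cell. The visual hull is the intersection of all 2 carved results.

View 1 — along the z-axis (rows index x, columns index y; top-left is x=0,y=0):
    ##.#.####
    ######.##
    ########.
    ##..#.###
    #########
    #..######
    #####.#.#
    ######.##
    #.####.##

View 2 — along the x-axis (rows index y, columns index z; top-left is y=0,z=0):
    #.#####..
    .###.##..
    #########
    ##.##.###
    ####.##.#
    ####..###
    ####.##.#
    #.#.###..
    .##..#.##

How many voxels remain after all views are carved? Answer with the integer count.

start: 9×9×9 = 729 voxels
V1 z: intersect with XY mask (67 set) -- 603 left
V2 x: intersect with YZ mask (58 set) -- 426 left

426 voxels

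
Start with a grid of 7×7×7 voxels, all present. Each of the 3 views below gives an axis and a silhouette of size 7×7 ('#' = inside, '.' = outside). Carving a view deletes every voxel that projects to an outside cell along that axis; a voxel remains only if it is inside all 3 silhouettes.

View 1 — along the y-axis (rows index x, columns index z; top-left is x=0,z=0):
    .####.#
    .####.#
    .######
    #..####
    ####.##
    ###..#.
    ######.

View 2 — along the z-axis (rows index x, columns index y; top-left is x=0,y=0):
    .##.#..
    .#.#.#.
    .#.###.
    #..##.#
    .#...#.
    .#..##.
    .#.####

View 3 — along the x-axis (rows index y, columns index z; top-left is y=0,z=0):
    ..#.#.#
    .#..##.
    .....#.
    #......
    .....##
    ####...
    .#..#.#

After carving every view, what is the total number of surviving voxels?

voxel count = 46

full grid |V| = 343
step 1: project along y, AND mask (37/49) → |grid| = 259
step 2: project along z, AND mask (24/49) → |grid| = 128
step 3: project along x, AND mask (17/49) → |grid| = 46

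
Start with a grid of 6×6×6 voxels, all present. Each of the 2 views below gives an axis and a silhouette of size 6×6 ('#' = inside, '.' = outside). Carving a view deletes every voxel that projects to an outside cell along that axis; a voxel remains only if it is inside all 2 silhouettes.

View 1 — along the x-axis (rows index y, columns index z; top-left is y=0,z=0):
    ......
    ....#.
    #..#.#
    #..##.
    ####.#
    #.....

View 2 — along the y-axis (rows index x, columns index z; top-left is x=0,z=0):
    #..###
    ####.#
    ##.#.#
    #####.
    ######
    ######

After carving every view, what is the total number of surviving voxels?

start: 6×6×6 = 216 voxels
  1. axis=0 (YZ plane), |mask|=13  ⇒  voxels=78
  2. axis=1 (XZ plane), |mask|=30  ⇒  voxels=69

|visual hull| = 69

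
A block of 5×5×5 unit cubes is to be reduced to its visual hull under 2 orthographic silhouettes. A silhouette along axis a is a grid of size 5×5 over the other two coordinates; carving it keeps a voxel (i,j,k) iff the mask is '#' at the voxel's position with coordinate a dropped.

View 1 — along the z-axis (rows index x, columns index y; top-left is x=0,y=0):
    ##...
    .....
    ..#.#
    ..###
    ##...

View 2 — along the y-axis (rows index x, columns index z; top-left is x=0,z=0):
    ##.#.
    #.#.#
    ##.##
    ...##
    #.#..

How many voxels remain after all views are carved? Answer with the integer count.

before carving: 125 voxels (5×5×5)
step 1: project along z, AND mask (9/25) → |grid| = 45
step 2: project along y, AND mask (14/25) → |grid| = 24

24 voxels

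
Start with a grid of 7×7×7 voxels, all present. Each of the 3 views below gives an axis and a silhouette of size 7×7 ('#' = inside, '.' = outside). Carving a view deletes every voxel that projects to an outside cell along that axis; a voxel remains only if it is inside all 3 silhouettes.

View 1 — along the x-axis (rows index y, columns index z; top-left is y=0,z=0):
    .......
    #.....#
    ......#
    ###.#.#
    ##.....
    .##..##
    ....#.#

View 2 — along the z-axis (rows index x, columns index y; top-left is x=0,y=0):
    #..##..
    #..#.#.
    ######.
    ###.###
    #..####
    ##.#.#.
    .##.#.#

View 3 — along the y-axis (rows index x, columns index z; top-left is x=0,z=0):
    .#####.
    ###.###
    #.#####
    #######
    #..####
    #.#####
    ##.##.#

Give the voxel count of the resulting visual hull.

before carving: 343 voxels (7×7×7)
carve view 1 (along x, YZ-mask fill 16/49): 112 voxels remain
carve view 2 (along z, XY-mask fill 31/49): 72 voxels remain
carve view 3 (along y, XZ-mask fill 40/49): 59 voxels remain

|visual hull| = 59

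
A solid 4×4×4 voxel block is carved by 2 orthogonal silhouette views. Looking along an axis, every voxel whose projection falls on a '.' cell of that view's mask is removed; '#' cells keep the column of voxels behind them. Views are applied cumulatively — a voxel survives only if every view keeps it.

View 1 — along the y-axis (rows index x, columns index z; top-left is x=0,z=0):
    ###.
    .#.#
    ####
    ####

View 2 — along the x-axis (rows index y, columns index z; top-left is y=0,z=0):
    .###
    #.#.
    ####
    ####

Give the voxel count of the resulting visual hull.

initial block: 4^3 = 64
V1 y: intersect with XZ mask (13 set) -- 52 left
V2 x: intersect with YZ mask (13 set) -- 42 left

voxel count = 42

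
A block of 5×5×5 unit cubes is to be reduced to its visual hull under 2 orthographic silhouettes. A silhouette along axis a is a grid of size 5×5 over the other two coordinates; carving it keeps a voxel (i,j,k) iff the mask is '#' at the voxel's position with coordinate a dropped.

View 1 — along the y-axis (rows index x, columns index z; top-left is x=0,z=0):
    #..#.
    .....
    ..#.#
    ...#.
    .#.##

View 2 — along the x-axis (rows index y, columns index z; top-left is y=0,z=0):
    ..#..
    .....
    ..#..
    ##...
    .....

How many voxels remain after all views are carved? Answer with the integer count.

|visual hull| = 4

start: 5×5×5 = 125 voxels
[1] y-view keeps 8 columns → grid now 40
[2] x-view keeps 4 columns → grid now 4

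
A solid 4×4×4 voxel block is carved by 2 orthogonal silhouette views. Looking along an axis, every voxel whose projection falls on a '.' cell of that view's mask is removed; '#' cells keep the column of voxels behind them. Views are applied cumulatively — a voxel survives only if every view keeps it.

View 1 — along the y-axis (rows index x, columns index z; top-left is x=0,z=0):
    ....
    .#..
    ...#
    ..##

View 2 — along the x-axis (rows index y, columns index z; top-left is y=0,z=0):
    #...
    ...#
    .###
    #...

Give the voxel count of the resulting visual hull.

remaining voxels: 6

full grid |V| = 64
  1. axis=1 (XZ plane), |mask|=4  ⇒  voxels=16
  2. axis=0 (YZ plane), |mask|=6  ⇒  voxels=6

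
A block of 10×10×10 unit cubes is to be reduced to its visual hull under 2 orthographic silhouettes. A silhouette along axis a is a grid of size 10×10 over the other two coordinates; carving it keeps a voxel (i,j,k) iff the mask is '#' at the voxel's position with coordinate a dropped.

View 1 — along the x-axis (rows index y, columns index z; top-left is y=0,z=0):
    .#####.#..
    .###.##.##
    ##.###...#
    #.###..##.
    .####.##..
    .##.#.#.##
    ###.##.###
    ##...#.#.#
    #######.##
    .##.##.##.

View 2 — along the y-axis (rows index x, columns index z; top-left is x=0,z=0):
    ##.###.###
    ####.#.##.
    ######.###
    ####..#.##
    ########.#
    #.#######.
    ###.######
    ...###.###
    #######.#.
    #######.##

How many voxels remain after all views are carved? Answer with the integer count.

before carving: 1000 voxels (10×10×10)
  1. axis=0 (YZ plane), |mask|=65  ⇒  voxels=650
  2. axis=1 (XZ plane), |mask|=80  ⇒  voxels=524

remaining voxels: 524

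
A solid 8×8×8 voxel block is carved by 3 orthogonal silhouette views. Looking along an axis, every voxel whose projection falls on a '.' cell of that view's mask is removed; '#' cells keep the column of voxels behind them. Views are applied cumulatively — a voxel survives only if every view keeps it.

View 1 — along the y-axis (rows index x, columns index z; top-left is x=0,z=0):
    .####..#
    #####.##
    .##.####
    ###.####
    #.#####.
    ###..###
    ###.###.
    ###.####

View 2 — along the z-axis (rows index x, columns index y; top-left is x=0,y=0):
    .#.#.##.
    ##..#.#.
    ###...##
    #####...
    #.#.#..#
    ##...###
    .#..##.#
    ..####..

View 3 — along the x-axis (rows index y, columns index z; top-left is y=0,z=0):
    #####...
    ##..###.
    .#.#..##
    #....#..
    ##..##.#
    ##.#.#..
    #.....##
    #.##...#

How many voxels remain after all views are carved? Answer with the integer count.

109 voxels

before carving: 512 voxels (8×8×8)
after view 1 [y-axis, 50 of 64 cells solid] → remaining = 400
after view 2 [z-axis, 35 of 64 cells solid] → remaining = 219
after view 3 [x-axis, 32 of 64 cells solid] → remaining = 109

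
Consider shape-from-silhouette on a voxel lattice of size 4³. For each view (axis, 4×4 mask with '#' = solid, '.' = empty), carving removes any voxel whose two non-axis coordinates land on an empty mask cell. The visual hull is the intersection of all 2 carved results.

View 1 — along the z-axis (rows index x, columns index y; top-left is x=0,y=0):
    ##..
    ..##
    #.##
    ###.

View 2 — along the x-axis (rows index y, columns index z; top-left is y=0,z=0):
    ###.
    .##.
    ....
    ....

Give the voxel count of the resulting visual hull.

voxel count = 13

before carving: 64 voxels (4×4×4)
step 1: project along z, AND mask (10/16) → |grid| = 40
step 2: project along x, AND mask (5/16) → |grid| = 13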